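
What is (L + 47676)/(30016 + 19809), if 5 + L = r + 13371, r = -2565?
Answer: 58477/49825 ≈ 1.1736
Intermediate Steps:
L = 10801 (L = -5 + (-2565 + 13371) = -5 + 10806 = 10801)
(L + 47676)/(30016 + 19809) = (10801 + 47676)/(30016 + 19809) = 58477/49825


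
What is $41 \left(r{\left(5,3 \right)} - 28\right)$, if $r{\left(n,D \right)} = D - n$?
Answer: $-1230$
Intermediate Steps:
$41 \left(r{\left(5,3 \right)} - 28\right) = 41 \left(\left(3 - 5\right) - 28\right) = 41 \left(-2 - 28\right) = 41 \left(-30\right) = -1230$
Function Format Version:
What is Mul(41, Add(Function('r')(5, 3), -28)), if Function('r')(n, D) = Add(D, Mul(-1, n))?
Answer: -1230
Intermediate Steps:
Mul(41, Add(Function('r')(5, 3), -28)) = Mul(41, Add(Add(3, Mul(-1, 5)), -28)) = Mul(41, Add(Add(3, -5), -28)) = Mul(41, Add(-2, -28)) = Mul(41, -30) = -1230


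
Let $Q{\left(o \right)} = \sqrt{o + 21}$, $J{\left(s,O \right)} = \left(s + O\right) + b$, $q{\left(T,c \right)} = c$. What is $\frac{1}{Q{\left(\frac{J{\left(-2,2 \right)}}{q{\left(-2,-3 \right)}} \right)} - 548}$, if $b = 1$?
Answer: $- \frac{822}{450425} - \frac{\sqrt{186}}{900850} \approx -0.0018401$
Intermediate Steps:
$J{\left(s,O \right)} = 1 + O + s$ ($J{\left(s,O \right)} = \left(s + O\right) + 1 = \left(O + s\right) + 1 = 1 + O + s$)
$Q{\left(o \right)} = \sqrt{21 + o}$
$\frac{1}{Q{\left(\frac{J{\left(-2,2 \right)}}{q{\left(-2,-3 \right)}} \right)} - 548} = \frac{1}{\sqrt{21 + \frac{1 + 2 - 2}{-3}} - 548} = \frac{1}{\sqrt{21 + 1 \left(- \frac{1}{3}\right)} - 548} = \frac{1}{\sqrt{21 - \frac{1}{3}} - 548} = \frac{1}{\sqrt{\frac{62}{3}} - 548} = \frac{1}{\frac{\sqrt{186}}{3} - 548} = \frac{1}{-548 + \frac{\sqrt{186}}{3}}$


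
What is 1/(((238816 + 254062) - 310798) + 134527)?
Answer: 1/316607 ≈ 3.1585e-6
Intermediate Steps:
1/(((238816 + 254062) - 310798) + 134527) = 1/((492878 - 310798) + 134527) = 1/(182080 + 134527) = 1/316607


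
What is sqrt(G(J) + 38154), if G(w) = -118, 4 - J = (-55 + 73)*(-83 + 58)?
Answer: 2*sqrt(9509) ≈ 195.03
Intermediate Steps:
J = 454 (J = 4 - (-55 + 73)*(-83 + 58) = 4 - 18*(-25) = 4 - 1*(-450) = 4 + 450 = 454)
sqrt(G(J) + 38154) = sqrt(-118 + 38154) = sqrt(38036) = 2*sqrt(9509)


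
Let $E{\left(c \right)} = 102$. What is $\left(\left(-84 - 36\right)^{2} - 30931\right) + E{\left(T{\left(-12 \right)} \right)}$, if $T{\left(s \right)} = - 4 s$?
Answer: $-16429$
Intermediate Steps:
$\left(\left(-84 - 36\right)^{2} - 30931\right) + E{\left(T{\left(-12 \right)} \right)} = \left(\left(-84 - 36\right)^{2} - 30931\right) + 102 = \left(\left(-120\right)^{2} - 30931\right) + 102 = \left(14400 - 30931\right) + 102 = -16531 + 102 = -16429$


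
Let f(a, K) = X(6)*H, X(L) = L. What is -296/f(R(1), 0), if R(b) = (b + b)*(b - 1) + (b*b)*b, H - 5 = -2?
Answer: -148/9 ≈ -16.444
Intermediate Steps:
H = 3 (H = 5 - 2 = 3)
R(b) = b**3 + 2*b*(-1 + b) (R(b) = (2*b)*(-1 + b) + b**2*b = 2*b*(-1 + b) + b**3 = b**3 + 2*b*(-1 + b))
f(a, K) = 18 (f(a, K) = 6*3 = 18)
-296/f(R(1), 0) = -296/18 = -296*1/18 = -148/9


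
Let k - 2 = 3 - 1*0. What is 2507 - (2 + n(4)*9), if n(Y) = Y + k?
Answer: 2424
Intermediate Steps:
k = 5 (k = 2 + (3 - 1*0) = 2 + (3 + 0) = 2 + 3 = 5)
n(Y) = 5 + Y (n(Y) = Y + 5 = 5 + Y)
2507 - (2 + n(4)*9) = 2507 - (2 + (5 + 4)*9) = 2507 - (2 + 9*9) = 2507 - (2 + 81) = 2507 - 1*83 = 2507 - 83 = 2424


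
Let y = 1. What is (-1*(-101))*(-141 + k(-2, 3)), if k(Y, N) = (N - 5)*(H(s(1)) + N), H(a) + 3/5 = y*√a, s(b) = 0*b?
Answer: -73629/5 ≈ -14726.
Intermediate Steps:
s(b) = 0
H(a) = -⅗ + √a (H(a) = -⅗ + 1*√a = -⅗ + √a)
k(Y, N) = (-5 + N)*(-⅗ + N) (k(Y, N) = (N - 5)*((-⅗ + √0) + N) = (-5 + N)*((-⅗ + 0) + N) = (-5 + N)*(-⅗ + N))
(-1*(-101))*(-141 + k(-2, 3)) = (-1*(-101))*(-141 + (3 + 3² - 28/5*3)) = 101*(-141 + (3 + 9 - 84/5)) = 101*(-141 - 24/5) = 101*(-729/5) = -73629/5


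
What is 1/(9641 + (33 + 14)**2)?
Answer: 1/11850 ≈ 8.4388e-5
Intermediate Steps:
1/(9641 + (33 + 14)**2) = 1/(9641 + 47**2) = 1/(9641 + 2209) = 1/11850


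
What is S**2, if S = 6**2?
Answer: 1296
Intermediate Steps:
S = 36
S**2 = 36**2 = 1296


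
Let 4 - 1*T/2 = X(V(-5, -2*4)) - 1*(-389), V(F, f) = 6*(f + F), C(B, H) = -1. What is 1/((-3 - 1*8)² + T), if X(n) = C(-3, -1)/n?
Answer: -39/25312 ≈ -0.0015408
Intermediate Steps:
V(F, f) = 6*F + 6*f (V(F, f) = 6*(F + f) = 6*F + 6*f)
X(n) = -1/n
T = -30031/39 (T = 8 - 2*(-1/(6*(-5) + 6*(-2*4)) - 1*(-389)) = 8 - 2*(-1/(-30 + 6*(-8)) + 389) = 8 - 2*(-1/(-30 - 48) + 389) = 8 - 2*(-1/(-78) + 389) = 8 - 2*(-1*(-1/78) + 389) = 8 - 2*(1/78 + 389) = 8 - 2*30343/78 = 8 - 30343/39 = -30031/39 ≈ -770.03)
1/((-3 - 1*8)² + T) = 1/((-3 - 1*8)² - 30031/39) = 1/((-3 - 8)² - 30031/39) = 1/((-11)² - 30031/39) = 1/(121 - 30031/39) = 1/(-25312/39) = -39/25312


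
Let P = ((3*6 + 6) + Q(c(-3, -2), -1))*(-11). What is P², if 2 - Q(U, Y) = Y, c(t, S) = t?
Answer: 88209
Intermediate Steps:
Q(U, Y) = 2 - Y
P = -297 (P = ((3*6 + 6) + (2 - 1*(-1)))*(-11) = ((18 + 6) + (2 + 1))*(-11) = (24 + 3)*(-11) = 27*(-11) = -297)
P² = (-297)² = 88209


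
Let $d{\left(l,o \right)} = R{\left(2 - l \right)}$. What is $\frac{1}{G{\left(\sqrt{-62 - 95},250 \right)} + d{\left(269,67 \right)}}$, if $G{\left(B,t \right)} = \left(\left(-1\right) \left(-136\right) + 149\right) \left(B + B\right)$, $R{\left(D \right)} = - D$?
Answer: $\frac{89}{17026863} - \frac{190 i \sqrt{157}}{17026863} \approx 5.227 \cdot 10^{-6} - 0.00013982 i$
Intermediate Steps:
$d{\left(l,o \right)} = -2 + l$ ($d{\left(l,o \right)} = - (2 - l) = -2 + l$)
$G{\left(B,t \right)} = 570 B$ ($G{\left(B,t \right)} = \left(136 + 149\right) 2 B = 285 \cdot 2 B = 570 B$)
$\frac{1}{G{\left(\sqrt{-62 - 95},250 \right)} + d{\left(269,67 \right)}} = \frac{1}{570 \sqrt{-62 - 95} + \left(-2 + 269\right)} = \frac{1}{570 \sqrt{-157} + 267} = \frac{1}{570 i \sqrt{157} + 267} = \frac{1}{267 + 570 i \sqrt{157}}$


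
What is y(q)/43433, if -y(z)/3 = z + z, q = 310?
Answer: -1860/43433 ≈ -0.042825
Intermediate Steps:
y(z) = -6*z (y(z) = -3*(z + z) = -6*z)
y(q)/43433 = -6*310/43433 = -1860*1/43433 = -1860/43433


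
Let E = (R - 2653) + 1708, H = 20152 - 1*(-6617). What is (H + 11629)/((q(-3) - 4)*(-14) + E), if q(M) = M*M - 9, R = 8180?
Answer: 38398/7291 ≈ 5.2665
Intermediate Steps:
q(M) = -9 + M² (q(M) = M² - 9 = -9 + M²)
H = 26769 (H = 20152 + 6617 = 26769)
E = 7235 (E = (8180 - 2653) + 1708 = 5527 + 1708 = 7235)
(H + 11629)/((q(-3) - 4)*(-14) + E) = (26769 + 11629)/(((-9 + (-3)²) - 4)*(-14) + 7235) = 38398/(((-9 + 9) - 4)*(-14) + 7235) = 38398/((0 - 4)*(-14) + 7235) = 38398/(-4*(-14) + 7235) = 38398/(56 + 7235) = 38398/7291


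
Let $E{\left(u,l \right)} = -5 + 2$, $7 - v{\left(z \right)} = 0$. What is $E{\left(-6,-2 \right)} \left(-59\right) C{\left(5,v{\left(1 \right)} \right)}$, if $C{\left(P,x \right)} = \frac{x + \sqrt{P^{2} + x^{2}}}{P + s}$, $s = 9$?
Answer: $\frac{177}{2} + \frac{177 \sqrt{74}}{14} \approx 197.26$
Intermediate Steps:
$v{\left(z \right)} = 7$ ($v{\left(z \right)} = 7 - 0 = 7 + 0 = 7$)
$E{\left(u,l \right)} = -3$
$C{\left(P,x \right)} = \frac{x + \sqrt{P^{2} + x^{2}}}{9 + P}$ ($C{\left(P,x \right)} = \frac{x + \sqrt{P^{2} + x^{2}}}{P + 9} = \frac{x + \sqrt{P^{2} + x^{2}}}{9 + P}$)
$E{\left(-6,-2 \right)} \left(-59\right) C{\left(5,v{\left(1 \right)} \right)} = \left(-3\right) \left(-59\right) \frac{7 + \sqrt{5^{2} + 7^{2}}}{9 + 5} = 177 \frac{7 + \sqrt{25 + 49}}{14} = 177 \frac{7 + \sqrt{74}}{14} = 177 \left(\frac{1}{2} + \frac{\sqrt{74}}{14}\right) = \frac{177}{2} + \frac{177 \sqrt{74}}{14}$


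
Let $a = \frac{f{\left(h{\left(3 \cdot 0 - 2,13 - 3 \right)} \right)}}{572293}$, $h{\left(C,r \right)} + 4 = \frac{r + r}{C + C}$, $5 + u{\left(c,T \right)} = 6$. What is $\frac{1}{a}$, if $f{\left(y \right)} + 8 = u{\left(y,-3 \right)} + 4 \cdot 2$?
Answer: $572293$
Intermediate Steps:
$u{\left(c,T \right)} = 1$ ($u{\left(c,T \right)} = -5 + 6 = 1$)
$h{\left(C,r \right)} = -4 + \frac{r}{C}$ ($h{\left(C,r \right)} = -4 + \frac{r + r}{C + C} = -4 + \frac{2 r}{2 C} = -4 + 2 r \frac{1}{2 C} = -4 + \frac{r}{C}$)
$f{\left(y \right)} = 1$ ($f{\left(y \right)} = -8 + \left(1 + 4 \cdot 2\right) = -8 + \left(1 + 8\right) = -8 + 9 = 1$)
$a = \frac{1}{572293}$ ($a = 1 \cdot \frac{1}{572293} = \frac{1}{572293} \approx 1.7474 \cdot 10^{-6}$)
$\frac{1}{a} = \frac{1}{\frac{1}{572293}} = 572293$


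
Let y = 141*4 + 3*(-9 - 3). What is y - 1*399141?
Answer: -398613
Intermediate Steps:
y = 528 (y = 564 + 3*(-12) = 564 - 36 = 528)
y - 1*399141 = 528 - 1*399141 = 528 - 399141 = -398613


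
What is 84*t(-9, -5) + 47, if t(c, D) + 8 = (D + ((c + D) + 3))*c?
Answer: 11471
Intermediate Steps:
t(c, D) = -8 + c*(3 + c + 2*D) (t(c, D) = -8 + (D + ((c + D) + 3))*c = -8 + (D + ((D + c) + 3))*c = -8 + (D + (3 + D + c))*c = -8 + (3 + c + 2*D)*c = -8 + c*(3 + c + 2*D))
84*t(-9, -5) + 47 = 84*(-8 + (-9)**2 + 3*(-9) + 2*(-5)*(-9)) + 47 = 84*(-8 + 81 - 27 + 90) + 47 = 84*136 + 47 = 11424 + 47 = 11471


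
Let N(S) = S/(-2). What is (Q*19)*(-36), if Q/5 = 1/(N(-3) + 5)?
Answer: -6840/13 ≈ -526.15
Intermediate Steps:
N(S) = -S/2 (N(S) = S*(-½) = -S/2)
Q = 10/13 (Q = 5/(-½*(-3) + 5) = 5/(3/2 + 5) = 5/(13/2) = 5*(2/13) = 10/13 ≈ 0.76923)
(Q*19)*(-36) = ((10/13)*19)*(-36) = (190/13)*(-36) = -6840/13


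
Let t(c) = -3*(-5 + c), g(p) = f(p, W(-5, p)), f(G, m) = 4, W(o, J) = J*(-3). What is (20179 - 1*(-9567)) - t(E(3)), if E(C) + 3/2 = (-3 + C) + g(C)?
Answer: 59477/2 ≈ 29739.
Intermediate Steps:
W(o, J) = -3*J
g(p) = 4
E(C) = -½ + C (E(C) = -3/2 + ((-3 + C) + 4) = -3/2 + (1 + C) = -½ + C)
t(c) = 15 - 3*c
(20179 - 1*(-9567)) - t(E(3)) = (20179 - 1*(-9567)) - (15 - 3*(-½ + 3)) = (20179 + 9567) - (15 - 3*5/2) = 29746 - (15 - 15/2) = 29746 - 1*15/2 = 29746 - 15/2 = 59477/2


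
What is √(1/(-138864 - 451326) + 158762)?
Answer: √55300652371118010/590190 ≈ 398.45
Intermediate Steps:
√(1/(-138864 - 451326) + 158762) = √(1/(-590190) + 158762) = √(-1/590190 + 158762) = √(93699744779/590190) = √55300652371118010/590190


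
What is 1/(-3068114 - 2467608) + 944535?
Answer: 5228683179269/5535722 ≈ 9.4454e+5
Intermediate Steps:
1/(-3068114 - 2467608) + 944535 = 1/(-5535722) + 944535 = -1/5535722 + 944535 = 5228683179269/5535722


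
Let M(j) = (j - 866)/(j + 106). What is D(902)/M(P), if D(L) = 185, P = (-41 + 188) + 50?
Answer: -18685/223 ≈ -83.789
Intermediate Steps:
P = 197 (P = 147 + 50 = 197)
M(j) = (-866 + j)/(106 + j)
D(902)/M(P) = 185/(((-866 + 197)/(106 + 197))) = 185/((-669/303)) = 185/(((1/303)*(-669))) = 185/(-223/101) = 185*(-101/223) = -18685/223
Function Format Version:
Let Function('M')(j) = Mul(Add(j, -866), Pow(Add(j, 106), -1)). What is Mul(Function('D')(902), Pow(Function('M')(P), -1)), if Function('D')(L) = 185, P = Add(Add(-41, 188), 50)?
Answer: Rational(-18685, 223) ≈ -83.789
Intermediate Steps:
P = 197 (P = Add(147, 50) = 197)
Function('M')(j) = Mul(Pow(Add(106, j), -1), Add(-866, j)) (Function('M')(j) = Mul(Add(-866, j), Pow(Add(106, j), -1)) = Mul(Pow(Add(106, j), -1), Add(-866, j)))
Mul(Function('D')(902), Pow(Function('M')(P), -1)) = Mul(185, Pow(Mul(Pow(Add(106, 197), -1), Add(-866, 197)), -1)) = Mul(185, Pow(Mul(Pow(303, -1), -669), -1)) = Mul(185, Pow(Mul(Rational(1, 303), -669), -1)) = Mul(185, Pow(Rational(-223, 101), -1)) = Mul(185, Rational(-101, 223)) = Rational(-18685, 223)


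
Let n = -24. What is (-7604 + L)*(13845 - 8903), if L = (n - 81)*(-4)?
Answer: -35503328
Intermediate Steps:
L = 420 (L = (-24 - 81)*(-4) = -105*(-4) = 420)
(-7604 + L)*(13845 - 8903) = (-7604 + 420)*(13845 - 8903) = -7184*4942 = -35503328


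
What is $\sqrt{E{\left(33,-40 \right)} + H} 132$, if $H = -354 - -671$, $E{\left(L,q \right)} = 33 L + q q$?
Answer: $396 \sqrt{334} \approx 7237.2$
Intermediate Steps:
$E{\left(L,q \right)} = q^{2} + 33 L$ ($E{\left(L,q \right)} = 33 L + q^{2} = q^{2} + 33 L$)
$H = 317$ ($H = -354 + 671 = 317$)
$\sqrt{E{\left(33,-40 \right)} + H} 132 = \sqrt{\left(\left(-40\right)^{2} + 33 \cdot 33\right) + 317} \cdot 132 = \sqrt{\left(1600 + 1089\right) + 317} \cdot 132 = \sqrt{2689 + 317} \cdot 132 = \sqrt{3006} \cdot 132 = 3 \sqrt{334} \cdot 132 = 396 \sqrt{334}$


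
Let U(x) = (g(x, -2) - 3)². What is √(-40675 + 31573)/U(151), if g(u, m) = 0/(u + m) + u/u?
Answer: I*√9102/4 ≈ 23.851*I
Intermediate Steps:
g(u, m) = 1 (g(u, m) = 0/(m + u) + 1 = 0 + 1 = 1)
U(x) = 4 (U(x) = (1 - 3)² = (-2)² = 4)
√(-40675 + 31573)/U(151) = √(-40675 + 31573)/4 = √(-9102)*(¼) = (I*√9102)*(¼) = I*√9102/4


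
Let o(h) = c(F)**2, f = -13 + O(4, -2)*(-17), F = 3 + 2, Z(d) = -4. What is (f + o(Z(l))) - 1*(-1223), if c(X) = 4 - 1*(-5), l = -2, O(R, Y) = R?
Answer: 1223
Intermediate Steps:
F = 5
c(X) = 9 (c(X) = 4 + 5 = 9)
f = -81 (f = -13 + 4*(-17) = -13 - 68 = -81)
o(h) = 81 (o(h) = 9**2 = 81)
(f + o(Z(l))) - 1*(-1223) = (-81 + 81) - 1*(-1223) = 0 + 1223 = 1223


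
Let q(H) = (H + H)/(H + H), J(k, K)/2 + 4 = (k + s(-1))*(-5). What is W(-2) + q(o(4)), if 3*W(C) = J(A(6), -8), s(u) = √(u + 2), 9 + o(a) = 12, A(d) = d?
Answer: -25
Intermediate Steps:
o(a) = 3 (o(a) = -9 + 12 = 3)
s(u) = √(2 + u)
J(k, K) = -18 - 10*k (J(k, K) = -8 + 2*((k + √(2 - 1))*(-5)) = -8 + 2*((k + √1)*(-5)) = -8 + 2*((k + 1)*(-5)) = -8 + 2*((1 + k)*(-5)) = -8 + 2*(-5 - 5*k) = -8 + (-10 - 10*k) = -18 - 10*k)
q(H) = 1 (q(H) = (2*H)/((2*H)) = (2*H)*(1/(2*H)) = 1)
W(C) = -26 (W(C) = (-18 - 10*6)/3 = (-18 - 60)/3 = (⅓)*(-78) = -26)
W(-2) + q(o(4)) = -26 + 1 = -25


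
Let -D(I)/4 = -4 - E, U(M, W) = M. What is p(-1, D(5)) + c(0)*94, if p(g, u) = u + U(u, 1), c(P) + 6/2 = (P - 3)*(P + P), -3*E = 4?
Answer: -782/3 ≈ -260.67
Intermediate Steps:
E = -4/3 (E = -1/3*4 = -4/3 ≈ -1.3333)
D(I) = 32/3 (D(I) = -4*(-4 - 1*(-4/3)) = -4*(-4 + 4/3) = -4*(-8/3) = 32/3)
c(P) = -3 + 2*P*(-3 + P) (c(P) = -3 + (P - 3)*(P + P) = -3 + (-3 + P)*(2*P) = -3 + 2*P*(-3 + P))
p(g, u) = 2*u (p(g, u) = u + u = 2*u)
p(-1, D(5)) + c(0)*94 = 2*(32/3) + (-3 - 6*0 + 2*0**2)*94 = 64/3 + (-3 + 0 + 2*0)*94 = 64/3 + (-3 + 0 + 0)*94 = 64/3 - 3*94 = 64/3 - 282 = -782/3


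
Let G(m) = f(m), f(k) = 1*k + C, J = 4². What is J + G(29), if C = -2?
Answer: 43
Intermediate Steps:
J = 16
f(k) = -2 + k (f(k) = 1*k - 2 = k - 2 = -2 + k)
G(m) = -2 + m
J + G(29) = 16 + (-2 + 29) = 16 + 27 = 43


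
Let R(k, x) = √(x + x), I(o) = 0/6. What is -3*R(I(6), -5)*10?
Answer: -30*I*√10 ≈ -94.868*I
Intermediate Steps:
I(o) = 0 (I(o) = 0*(⅙) = 0)
R(k, x) = √2*√x (R(k, x) = √(2*x) = √2*√x)
-3*R(I(6), -5)*10 = -3*√2*√(-5)*10 = -3*√2*I*√5*10 = -3*I*√10*10 = -30*I*√10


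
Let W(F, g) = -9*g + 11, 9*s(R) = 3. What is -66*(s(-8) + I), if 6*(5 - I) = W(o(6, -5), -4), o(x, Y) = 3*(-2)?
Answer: 165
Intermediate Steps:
s(R) = ⅓ (s(R) = (⅑)*3 = ⅓)
o(x, Y) = -6
W(F, g) = 11 - 9*g
I = -17/6 (I = 5 - (11 - 9*(-4))/6 = 5 - (11 + 36)/6 = 5 - ⅙*47 = 5 - 47/6 = -17/6 ≈ -2.8333)
-66*(s(-8) + I) = -66*(⅓ - 17/6) = -66*(-5/2) = 165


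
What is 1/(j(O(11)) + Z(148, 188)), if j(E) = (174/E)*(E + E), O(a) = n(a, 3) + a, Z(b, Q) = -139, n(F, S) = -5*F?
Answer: 1/209 ≈ 0.0047847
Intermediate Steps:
O(a) = -4*a (O(a) = -5*a + a = -4*a)
j(E) = 348 (j(E) = (174/E)*(2*E) = 348)
1/(j(O(11)) + Z(148, 188)) = 1/(348 - 139) = 1/209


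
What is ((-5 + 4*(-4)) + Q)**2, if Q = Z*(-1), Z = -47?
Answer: 676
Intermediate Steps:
Q = 47 (Q = -47*(-1) = 47)
((-5 + 4*(-4)) + Q)**2 = ((-5 + 4*(-4)) + 47)**2 = ((-5 - 16) + 47)**2 = (-21 + 47)**2 = 26**2 = 676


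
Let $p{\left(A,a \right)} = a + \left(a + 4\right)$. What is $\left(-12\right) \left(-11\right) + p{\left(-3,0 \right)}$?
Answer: $136$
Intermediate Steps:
$p{\left(A,a \right)} = 4 + 2 a$ ($p{\left(A,a \right)} = a + \left(4 + a\right) = 4 + 2 a$)
$\left(-12\right) \left(-11\right) + p{\left(-3,0 \right)} = \left(-12\right) \left(-11\right) + \left(4 + 2 \cdot 0\right) = 132 + \left(4 + 0\right) = 132 + 4 = 136$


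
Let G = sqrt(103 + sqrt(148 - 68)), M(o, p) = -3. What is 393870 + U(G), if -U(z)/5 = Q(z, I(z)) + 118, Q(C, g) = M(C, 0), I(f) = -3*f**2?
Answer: 393295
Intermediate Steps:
Q(C, g) = -3
G = sqrt(103 + 4*sqrt(5)) (G = sqrt(103 + sqrt(80)) = sqrt(103 + 4*sqrt(5)) ≈ 10.580)
U(z) = -575 (U(z) = -5*(-3 + 118) = -5*115 = -575)
393870 + U(G) = 393870 - 575 = 393295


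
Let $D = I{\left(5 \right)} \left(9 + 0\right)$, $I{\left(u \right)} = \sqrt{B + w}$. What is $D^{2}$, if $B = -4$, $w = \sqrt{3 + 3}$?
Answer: $-324 + 81 \sqrt{6} \approx -125.59$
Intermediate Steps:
$w = \sqrt{6} \approx 2.4495$
$I{\left(u \right)} = \sqrt{-4 + \sqrt{6}}$
$D = 9 \sqrt{-4 + \sqrt{6}}$ ($D = \sqrt{-4 + \sqrt{6}} \left(9 + 0\right) = \sqrt{-4 + \sqrt{6}} \cdot 9 = 9 \sqrt{-4 + \sqrt{6}} \approx 11.207 i$)
$D^{2} = \left(9 \sqrt{-4 + \sqrt{6}}\right)^{2} = -324 + 81 \sqrt{6}$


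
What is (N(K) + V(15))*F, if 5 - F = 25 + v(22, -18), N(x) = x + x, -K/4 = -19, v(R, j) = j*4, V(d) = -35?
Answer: 6084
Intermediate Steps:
v(R, j) = 4*j
K = 76 (K = -4*(-19) = 76)
N(x) = 2*x
F = 52 (F = 5 - (25 + 4*(-18)) = 5 - (25 - 72) = 5 - 1*(-47) = 5 + 47 = 52)
(N(K) + V(15))*F = (2*76 - 35)*52 = (152 - 35)*52 = 117*52 = 6084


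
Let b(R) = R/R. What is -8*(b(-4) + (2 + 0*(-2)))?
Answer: -24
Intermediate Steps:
b(R) = 1
-8*(b(-4) + (2 + 0*(-2))) = -8*(1 + (2 + 0*(-2))) = -8*(1 + (2 + 0)) = -8*(1 + 2) = -8*3 = -24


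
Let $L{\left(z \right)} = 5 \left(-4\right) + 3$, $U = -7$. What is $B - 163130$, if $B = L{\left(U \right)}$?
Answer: $-163147$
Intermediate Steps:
$L{\left(z \right)} = -17$ ($L{\left(z \right)} = -20 + 3 = -17$)
$B = -17$
$B - 163130 = -17 - 163130 = -163147$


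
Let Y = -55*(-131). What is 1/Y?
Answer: 1/7205 ≈ 0.00013879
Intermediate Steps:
Y = 7205
1/Y = 1/7205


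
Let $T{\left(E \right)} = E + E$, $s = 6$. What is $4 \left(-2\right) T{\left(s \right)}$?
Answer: $-96$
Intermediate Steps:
$T{\left(E \right)} = 2 E$
$4 \left(-2\right) T{\left(s \right)} = 4 \left(-2\right) 2 \cdot 6 = \left(-8\right) 12 = -96$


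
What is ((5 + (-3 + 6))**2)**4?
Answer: 16777216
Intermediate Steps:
((5 + (-3 + 6))**2)**4 = ((5 + 3)**2)**4 = (8**2)**4 = 64**4 = 16777216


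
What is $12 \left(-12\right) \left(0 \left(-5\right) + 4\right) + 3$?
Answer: $-573$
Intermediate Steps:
$12 \left(-12\right) \left(0 \left(-5\right) + 4\right) + 3 = - 144 \left(0 + 4\right) + 3 = \left(-144\right) 4 + 3 = -576 + 3 = -573$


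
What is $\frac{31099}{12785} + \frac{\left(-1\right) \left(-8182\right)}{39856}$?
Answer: $\frac{672044307}{254779480} \approx 2.6377$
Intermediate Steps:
$\frac{31099}{12785} + \frac{\left(-1\right) \left(-8182\right)}{39856} = 31099 \cdot \frac{1}{12785} + 8182 \cdot \frac{1}{39856} = \frac{31099}{12785} + \frac{4091}{19928} = \frac{672044307}{254779480}$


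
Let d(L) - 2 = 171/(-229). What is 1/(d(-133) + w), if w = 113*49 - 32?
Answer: 229/1260932 ≈ 0.00018161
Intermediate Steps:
d(L) = 287/229 (d(L) = 2 + 171/(-229) = 2 + 171*(-1/229) = 2 - 171/229 = 287/229)
w = 5505 (w = 5537 - 32 = 5505)
1/(d(-133) + w) = 1/(287/229 + 5505) = 1/(1260932/229) = 229/1260932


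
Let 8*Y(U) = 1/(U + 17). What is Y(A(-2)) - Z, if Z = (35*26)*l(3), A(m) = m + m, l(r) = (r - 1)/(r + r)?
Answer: -94637/312 ≈ -303.32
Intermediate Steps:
l(r) = (-1 + r)/(2*r) (l(r) = (-1 + r)/((2*r)) = (-1 + r)*(1/(2*r)) = (-1 + r)/(2*r))
A(m) = 2*m
Z = 910/3 (Z = (35*26)*((½)*(-1 + 3)/3) = 910*((½)*(⅓)*2) = 910*(⅓) = 910/3 ≈ 303.33)
Y(U) = 1/(8*(17 + U)) (Y(U) = 1/(8*(U + 17)) = 1/(8*(17 + U)))
Y(A(-2)) - Z = 1/(8*(17 + 2*(-2))) - 1*910/3 = 1/(8*(17 - 4)) - 910/3 = (⅛)/13 - 910/3 = (⅛)*(1/13) - 910/3 = 1/104 - 910/3 = -94637/312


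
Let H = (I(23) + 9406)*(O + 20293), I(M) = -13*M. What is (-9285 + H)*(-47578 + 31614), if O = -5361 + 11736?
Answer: -3876956233124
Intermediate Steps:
O = 6375
H = 242865476 (H = (-13*23 + 9406)*(6375 + 20293) = (-299 + 9406)*26668 = 9107*26668 = 242865476)
(-9285 + H)*(-47578 + 31614) = (-9285 + 242865476)*(-47578 + 31614) = 242856191*(-15964) = -3876956233124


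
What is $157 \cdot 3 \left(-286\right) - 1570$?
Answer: $-136276$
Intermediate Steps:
$157 \cdot 3 \left(-286\right) - 1570 = 157 \left(-858\right) - 1570 = -134706 - 1570 = -136276$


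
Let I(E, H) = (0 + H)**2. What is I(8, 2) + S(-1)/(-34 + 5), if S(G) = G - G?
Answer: 4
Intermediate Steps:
S(G) = 0
I(E, H) = H**2
I(8, 2) + S(-1)/(-34 + 5) = 2**2 + 0/(-34 + 5) = 4 + 0/(-29) = 4 + 0*(-1/29) = 4 + 0 = 4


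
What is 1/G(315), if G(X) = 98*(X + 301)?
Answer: 1/60368 ≈ 1.6565e-5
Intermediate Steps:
G(X) = 29498 + 98*X (G(X) = 98*(301 + X) = 29498 + 98*X)
1/G(315) = 1/(29498 + 98*315) = 1/(29498 + 30870) = 1/60368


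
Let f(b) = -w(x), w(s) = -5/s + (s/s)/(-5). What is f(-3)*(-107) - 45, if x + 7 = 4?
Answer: 1679/15 ≈ 111.93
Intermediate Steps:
x = -3 (x = -7 + 4 = -3)
w(s) = -⅕ - 5/s (w(s) = -5/s + 1*(-⅕) = -5/s - ⅕ = -⅕ - 5/s)
f(b) = -22/15 (f(b) = -(-25 - 1*(-3))/(5*(-3)) = -(-1)*(-25 + 3)/(5*3) = -(-1)*(-22)/(5*3) = -1*22/15 = -22/15)
f(-3)*(-107) - 45 = -22/15*(-107) - 45 = 2354/15 - 45 = 1679/15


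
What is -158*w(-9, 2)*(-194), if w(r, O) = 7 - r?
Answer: 490432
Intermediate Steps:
-158*w(-9, 2)*(-194) = -158*(7 - 1*(-9))*(-194) = -158*(7 + 9)*(-194) = -158*16*(-194) = -2528*(-194) = 490432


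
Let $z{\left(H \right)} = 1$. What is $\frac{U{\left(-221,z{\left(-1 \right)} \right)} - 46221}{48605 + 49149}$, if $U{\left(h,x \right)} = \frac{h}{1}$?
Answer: $- \frac{23221}{48877} \approx -0.47509$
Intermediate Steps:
$U{\left(h,x \right)} = h$ ($U{\left(h,x \right)} = h 1 = h$)
$\frac{U{\left(-221,z{\left(-1 \right)} \right)} - 46221}{48605 + 49149} = \frac{-221 - 46221}{48605 + 49149} = - \frac{46442}{97754} = \left(-46442\right) \frac{1}{97754} = - \frac{23221}{48877}$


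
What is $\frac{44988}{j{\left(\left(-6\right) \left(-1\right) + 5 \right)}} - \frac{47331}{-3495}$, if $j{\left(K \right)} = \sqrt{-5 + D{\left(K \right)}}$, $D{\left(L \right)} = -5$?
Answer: $\frac{15777}{1165} - \frac{22494 i \sqrt{10}}{5} \approx 13.542 - 14226.0 i$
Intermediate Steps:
$j{\left(K \right)} = i \sqrt{10}$ ($j{\left(K \right)} = \sqrt{-5 - 5} = \sqrt{-10} = i \sqrt{10}$)
$\frac{44988}{j{\left(\left(-6\right) \left(-1\right) + 5 \right)}} - \frac{47331}{-3495} = \frac{44988}{i \sqrt{10}} - \frac{47331}{-3495} = 44988 \left(- \frac{i \sqrt{10}}{10}\right) - - \frac{15777}{1165} = - \frac{22494 i \sqrt{10}}{5} + \frac{15777}{1165} = \frac{15777}{1165} - \frac{22494 i \sqrt{10}}{5}$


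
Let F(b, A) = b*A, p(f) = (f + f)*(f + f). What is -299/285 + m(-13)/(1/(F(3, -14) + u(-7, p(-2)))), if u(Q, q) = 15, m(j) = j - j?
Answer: -299/285 ≈ -1.0491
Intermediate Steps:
m(j) = 0
p(f) = 4*f**2 (p(f) = (2*f)*(2*f) = 4*f**2)
F(b, A) = A*b
-299/285 + m(-13)/(1/(F(3, -14) + u(-7, p(-2)))) = -299/285 + 0/(1/(-14*3 + 15)) = -299*1/285 + 0/(1/(-42 + 15)) = -299/285 + 0/(1/(-27)) = -299/285 + 0/(-1/27) = -299/285 + 0*(-27) = -299/285 + 0 = -299/285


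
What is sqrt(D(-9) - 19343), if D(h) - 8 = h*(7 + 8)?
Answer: I*sqrt(19470) ≈ 139.53*I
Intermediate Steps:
D(h) = 8 + 15*h (D(h) = 8 + h*(7 + 8) = 8 + h*15 = 8 + 15*h)
sqrt(D(-9) - 19343) = sqrt((8 + 15*(-9)) - 19343) = sqrt((8 - 135) - 19343) = sqrt(-127 - 19343) = sqrt(-19470) = I*sqrt(19470)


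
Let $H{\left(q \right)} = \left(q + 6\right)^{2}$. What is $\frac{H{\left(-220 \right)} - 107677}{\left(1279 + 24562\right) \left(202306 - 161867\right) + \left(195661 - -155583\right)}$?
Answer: $- \frac{61881}{1045335443} \approx -5.9197 \cdot 10^{-5}$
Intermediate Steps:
$H{\left(q \right)} = \left(6 + q\right)^{2}$
$\frac{H{\left(-220 \right)} - 107677}{\left(1279 + 24562\right) \left(202306 - 161867\right) + \left(195661 - -155583\right)} = \frac{\left(6 - 220\right)^{2} - 107677}{\left(1279 + 24562\right) \left(202306 - 161867\right) + \left(195661 - -155583\right)} = \frac{\left(-214\right)^{2} - 107677}{25841 \cdot 40439 + \left(195661 + 155583\right)} = \frac{45796 - 107677}{1044984199 + 351244} = - \frac{61881}{1045335443}$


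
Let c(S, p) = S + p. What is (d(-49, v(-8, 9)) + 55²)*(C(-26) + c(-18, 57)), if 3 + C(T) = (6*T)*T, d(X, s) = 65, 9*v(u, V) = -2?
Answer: 12644280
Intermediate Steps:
v(u, V) = -2/9 (v(u, V) = (⅑)*(-2) = -2/9)
C(T) = -3 + 6*T² (C(T) = -3 + (6*T)*T = -3 + 6*T²)
(d(-49, v(-8, 9)) + 55²)*(C(-26) + c(-18, 57)) = (65 + 55²)*((-3 + 6*(-26)²) + (-18 + 57)) = (65 + 3025)*((-3 + 6*676) + 39) = 3090*((-3 + 4056) + 39) = 3090*(4053 + 39) = 3090*4092 = 12644280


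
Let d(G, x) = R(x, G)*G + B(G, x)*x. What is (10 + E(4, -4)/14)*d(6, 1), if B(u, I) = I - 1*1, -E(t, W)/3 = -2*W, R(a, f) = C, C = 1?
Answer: 348/7 ≈ 49.714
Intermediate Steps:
R(a, f) = 1
E(t, W) = 6*W (E(t, W) = -(-6)*W = 6*W)
B(u, I) = -1 + I (B(u, I) = I - 1 = -1 + I)
d(G, x) = G + x*(-1 + x) (d(G, x) = 1*G + (-1 + x)*x = G + x*(-1 + x))
(10 + E(4, -4)/14)*d(6, 1) = (10 + (6*(-4))/14)*(6 + 1*(-1 + 1)) = (10 - 24*1/14)*(6 + 1*0) = (10 - 12/7)*(6 + 0) = (58/7)*6 = 348/7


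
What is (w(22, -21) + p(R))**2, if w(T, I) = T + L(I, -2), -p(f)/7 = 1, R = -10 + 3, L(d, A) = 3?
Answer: 324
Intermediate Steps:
R = -7
p(f) = -7 (p(f) = -7*1 = -7)
w(T, I) = 3 + T (w(T, I) = T + 3 = 3 + T)
(w(22, -21) + p(R))**2 = ((3 + 22) - 7)**2 = (25 - 7)**2 = 18**2 = 324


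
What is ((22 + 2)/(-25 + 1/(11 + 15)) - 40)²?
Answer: 706709056/421201 ≈ 1677.8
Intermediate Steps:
((22 + 2)/(-25 + 1/(11 + 15)) - 40)² = (24/(-25 + 1/26) - 40)² = (24/(-649/26) - 40)² = (24*(-26/649) - 40)² = (-624/649 - 40)² = (-26584/649)² = 706709056/421201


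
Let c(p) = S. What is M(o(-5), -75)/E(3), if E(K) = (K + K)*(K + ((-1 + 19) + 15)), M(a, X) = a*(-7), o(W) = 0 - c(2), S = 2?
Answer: 7/108 ≈ 0.064815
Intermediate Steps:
c(p) = 2
o(W) = -2 (o(W) = 0 - 1*2 = 0 - 2 = -2)
M(a, X) = -7*a
E(K) = 2*K*(33 + K) (E(K) = (2*K)*(K + (18 + 15)) = (2*K)*(K + 33) = (2*K)*(33 + K) = 2*K*(33 + K))
M(o(-5), -75)/E(3) = (-7*(-2))/((2*3*(33 + 3))) = 14/((2*3*36)) = 14/216 = 14*(1/216) = 7/108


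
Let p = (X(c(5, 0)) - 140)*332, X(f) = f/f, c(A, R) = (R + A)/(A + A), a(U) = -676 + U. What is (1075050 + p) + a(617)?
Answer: 1028843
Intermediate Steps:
c(A, R) = (A + R)/(2*A) (c(A, R) = (A + R)/((2*A)) = (A + R)*(1/(2*A)) = (A + R)/(2*A))
X(f) = 1
p = -46148 (p = (1 - 140)*332 = -139*332 = -46148)
(1075050 + p) + a(617) = (1075050 - 46148) + (-676 + 617) = 1028902 - 59 = 1028843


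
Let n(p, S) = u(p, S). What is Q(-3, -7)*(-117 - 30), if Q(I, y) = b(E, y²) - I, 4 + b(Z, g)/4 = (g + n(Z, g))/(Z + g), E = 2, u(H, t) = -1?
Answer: 23079/17 ≈ 1357.6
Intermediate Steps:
n(p, S) = -1
b(Z, g) = -16 + 4*(-1 + g)/(Z + g) (b(Z, g) = -16 + 4*((g - 1)/(Z + g)) = -16 + 4*((-1 + g)/(Z + g)) = -16 + 4*(-1 + g)/(Z + g))
Q(I, y) = -I + 4*(-9 - 3*y²)/(2 + y²) (Q(I, y) = 4*(-1 - 4*2 - 3*y²)/(2 + y²) - I = 4*(-1 - 8 - 3*y²)/(2 + y²) - I = 4*(-9 - 3*y²)/(2 + y²) - I = -I + 4*(-9 - 3*y²)/(2 + y²))
Q(-3, -7)*(-117 - 30) = ((-36 - 12*(-7)² - 1*(-3)*(2 + (-7)²))/(2 + (-7)²))*(-117 - 30) = ((-36 - 12*49 - 1*(-3)*(2 + 49))/(2 + 49))*(-147) = ((-36 - 588 - 1*(-3)*51)/51)*(-147) = ((-36 - 588 + 153)/51)*(-147) = ((1/51)*(-471))*(-147) = -157/17*(-147) = 23079/17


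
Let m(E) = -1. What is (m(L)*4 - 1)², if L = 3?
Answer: 25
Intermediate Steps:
(m(L)*4 - 1)² = (-1*4 - 1)² = (-4 - 1)² = (-5)² = 25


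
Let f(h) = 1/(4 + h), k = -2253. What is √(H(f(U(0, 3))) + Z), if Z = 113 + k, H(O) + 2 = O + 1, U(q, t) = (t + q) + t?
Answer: I*√214090/10 ≈ 46.27*I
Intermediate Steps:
U(q, t) = q + 2*t (U(q, t) = (q + t) + t = q + 2*t)
H(O) = -1 + O (H(O) = -2 + (O + 1) = -2 + (1 + O) = -1 + O)
Z = -2140 (Z = 113 - 2253 = -2140)
√(H(f(U(0, 3))) + Z) = √((-1 + 1/(4 + (0 + 2*3))) - 2140) = √((-1 + 1/(4 + (0 + 6))) - 2140) = √((-1 + 1/(4 + 6)) - 2140) = √((-1 + 1/10) - 2140) = √((-1 + ⅒) - 2140) = √(-9/10 - 2140) = √(-21409/10) = I*√214090/10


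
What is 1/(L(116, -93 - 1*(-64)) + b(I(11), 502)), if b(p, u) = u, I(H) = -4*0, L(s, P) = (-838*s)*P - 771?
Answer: 1/2818763 ≈ 3.5477e-7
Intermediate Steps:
L(s, P) = -771 - 838*P*s (L(s, P) = -838*P*s - 771 = -771 - 838*P*s)
I(H) = 0
1/(L(116, -93 - 1*(-64)) + b(I(11), 502)) = 1/((-771 - 838*(-93 - 1*(-64))*116) + 502) = 1/((-771 - 838*(-93 + 64)*116) + 502) = 1/((-771 - 838*(-29)*116) + 502) = 1/((-771 + 2819032) + 502) = 1/(2818261 + 502) = 1/2818763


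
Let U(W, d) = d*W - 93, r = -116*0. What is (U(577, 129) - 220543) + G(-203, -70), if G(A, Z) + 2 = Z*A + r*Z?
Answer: -131995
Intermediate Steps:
r = 0
G(A, Z) = -2 + A*Z (G(A, Z) = -2 + (Z*A + 0*Z) = -2 + (A*Z + 0) = -2 + A*Z)
U(W, d) = -93 + W*d (U(W, d) = W*d - 93 = -93 + W*d)
(U(577, 129) - 220543) + G(-203, -70) = ((-93 + 577*129) - 220543) + (-2 - 203*(-70)) = ((-93 + 74433) - 220543) + (-2 + 14210) = (74340 - 220543) + 14208 = -146203 + 14208 = -131995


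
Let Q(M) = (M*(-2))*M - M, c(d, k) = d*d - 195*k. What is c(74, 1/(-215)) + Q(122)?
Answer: -1049763/43 ≈ -24413.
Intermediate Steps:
c(d, k) = d² - 195*k
Q(M) = -M - 2*M² (Q(M) = (-2*M)*M - M = -2*M² - M = -M - 2*M²)
c(74, 1/(-215)) + Q(122) = (74² - 195/(-215)) - 1*122*(1 + 2*122) = (5476 - 195*(-1/215)) - 1*122*(1 + 244) = (5476 + 39/43) - 1*122*245 = 235507/43 - 29890 = -1049763/43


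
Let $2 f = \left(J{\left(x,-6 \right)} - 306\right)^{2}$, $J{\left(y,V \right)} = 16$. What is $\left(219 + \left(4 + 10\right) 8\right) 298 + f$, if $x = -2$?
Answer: $140688$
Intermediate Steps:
$f = 42050$ ($f = \frac{\left(16 - 306\right)^{2}}{2} = \frac{\left(-290\right)^{2}}{2} = \frac{1}{2} \cdot 84100 = 42050$)
$\left(219 + \left(4 + 10\right) 8\right) 298 + f = \left(219 + \left(4 + 10\right) 8\right) 298 + 42050 = \left(219 + 14 \cdot 8\right) 298 + 42050 = \left(219 + 112\right) 298 + 42050 = 331 \cdot 298 + 42050 = 98638 + 42050 = 140688$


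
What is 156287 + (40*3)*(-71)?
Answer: 147767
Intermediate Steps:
156287 + (40*3)*(-71) = 156287 + 120*(-71) = 156287 - 8520 = 147767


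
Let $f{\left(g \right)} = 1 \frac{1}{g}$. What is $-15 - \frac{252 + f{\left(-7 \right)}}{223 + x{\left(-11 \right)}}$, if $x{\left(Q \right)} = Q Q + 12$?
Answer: $- \frac{39143}{2492} \approx -15.707$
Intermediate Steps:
$f{\left(g \right)} = \frac{1}{g}$
$x{\left(Q \right)} = 12 + Q^{2}$ ($x{\left(Q \right)} = Q^{2} + 12 = 12 + Q^{2}$)
$-15 - \frac{252 + f{\left(-7 \right)}}{223 + x{\left(-11 \right)}} = -15 - \frac{252 + \frac{1}{-7}}{223 + \left(12 + \left(-11\right)^{2}\right)} = -15 - \frac{252 - \frac{1}{7}}{223 + \left(12 + 121\right)} = -15 - \frac{1763}{7 \left(223 + 133\right)} = -15 - \frac{1763}{7 \cdot 356} = -15 - \frac{1763}{7} \cdot \frac{1}{356} = -15 - \frac{1763}{2492} = - \frac{39143}{2492}$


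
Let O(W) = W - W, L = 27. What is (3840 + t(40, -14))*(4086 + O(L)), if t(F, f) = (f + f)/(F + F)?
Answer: 156888099/10 ≈ 1.5689e+7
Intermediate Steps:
O(W) = 0
t(F, f) = f/F (t(F, f) = (2*f)/((2*F)) = (2*f)*(1/(2*F)) = f/F)
(3840 + t(40, -14))*(4086 + O(L)) = (3840 - 14/40)*(4086 + 0) = (3840 - 14*1/40)*4086 = (3840 - 7/20)*4086 = (76793/20)*4086 = 156888099/10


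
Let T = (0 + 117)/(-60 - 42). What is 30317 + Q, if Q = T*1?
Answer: 1030739/34 ≈ 30316.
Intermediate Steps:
T = -39/34 (T = 117/(-102) = 117*(-1/102) = -39/34 ≈ -1.1471)
Q = -39/34 (Q = -39/34*1 = -39/34 ≈ -1.1471)
30317 + Q = 30317 - 39/34 = 1030739/34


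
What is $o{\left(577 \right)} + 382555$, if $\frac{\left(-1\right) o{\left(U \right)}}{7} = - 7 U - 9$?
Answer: $410891$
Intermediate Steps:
$o{\left(U \right)} = 63 + 49 U$ ($o{\left(U \right)} = - 7 \left(- 7 U - 9\right) = - 7 \left(-9 - 7 U\right) = 63 + 49 U$)
$o{\left(577 \right)} + 382555 = \left(63 + 49 \cdot 577\right) + 382555 = \left(63 + 28273\right) + 382555 = 28336 + 382555 = 410891$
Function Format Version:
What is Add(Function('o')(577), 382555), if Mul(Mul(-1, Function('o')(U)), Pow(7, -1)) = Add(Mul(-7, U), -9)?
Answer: 410891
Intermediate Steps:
Function('o')(U) = Add(63, Mul(49, U)) (Function('o')(U) = Mul(-7, Add(Mul(-7, U), -9)) = Mul(-7, Add(-9, Mul(-7, U))) = Add(63, Mul(49, U)))
Add(Function('o')(577), 382555) = Add(Add(63, Mul(49, 577)), 382555) = Add(Add(63, 28273), 382555) = Add(28336, 382555) = 410891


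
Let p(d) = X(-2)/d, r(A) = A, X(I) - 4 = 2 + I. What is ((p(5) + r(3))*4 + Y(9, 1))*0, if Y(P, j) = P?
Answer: 0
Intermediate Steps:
X(I) = 6 + I (X(I) = 4 + (2 + I) = 6 + I)
p(d) = 4/d (p(d) = (6 - 2)/d = 4/d)
((p(5) + r(3))*4 + Y(9, 1))*0 = ((4/5 + 3)*4 + 9)*0 = ((4*(⅕) + 3)*4 + 9)*0 = ((⅘ + 3)*4 + 9)*0 = ((19/5)*4 + 9)*0 = (76/5 + 9)*0 = (121/5)*0 = 0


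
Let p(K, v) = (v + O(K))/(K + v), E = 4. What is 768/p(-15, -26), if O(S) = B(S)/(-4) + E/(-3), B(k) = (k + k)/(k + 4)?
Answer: 2078208/1849 ≈ 1124.0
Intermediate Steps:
B(k) = 2*k/(4 + k) (B(k) = (2*k)/(4 + k) = 2*k/(4 + k))
O(S) = -4/3 - S/(2*(4 + S)) (O(S) = (2*S/(4 + S))/(-4) + 4/(-3) = (2*S/(4 + S))*(-¼) + 4*(-⅓) = -S/(2*(4 + S)) - 4/3 = -4/3 - S/(2*(4 + S)))
p(K, v) = (v + (-32 - 11*K)/(6*(4 + K)))/(K + v)
768/p(-15, -26) = 768/(((-½*(-15) - (4 - 15)*(4 - 3*(-26))/3)/((4 - 15)*(-15 - 26)))) = 768/(((15/2 - ⅓*(-11)*(4 + 78))/(-11*(-41)))) = 768/((-1/11*(-1/41)*(15/2 - ⅓*(-11)*82))) = 768/((-1/11*(-1/41)*(15/2 + 902/3))) = 768/((-1/11*(-1/41)*1849/6)) = 768/(1849/2706) = 768*(2706/1849) = 2078208/1849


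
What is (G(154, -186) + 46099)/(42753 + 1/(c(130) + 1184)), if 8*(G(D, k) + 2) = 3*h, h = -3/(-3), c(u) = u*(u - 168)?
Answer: 346283481/321160534 ≈ 1.0782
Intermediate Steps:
c(u) = u*(-168 + u)
h = 1 (h = -3*(-⅓) = 1)
G(D, k) = -13/8 (G(D, k) = -2 + (3*1)/8 = -2 + (⅛)*3 = -2 + 3/8 = -13/8)
(G(154, -186) + 46099)/(42753 + 1/(c(130) + 1184)) = (-13/8 + 46099)/(42753 + 1/(130*(-168 + 130) + 1184)) = 368779/(8*(42753 + 1/(130*(-38) + 1184))) = 368779/(8*(42753 + 1/(-4940 + 1184))) = 368779/(8*(42753 + 1/(-3756))) = 368779/(8*(42753 - 1/3756)) = 368779/(8*(160580267/3756)) = (368779/8)*(3756/160580267) = 346283481/321160534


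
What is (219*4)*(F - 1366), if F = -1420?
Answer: -2440536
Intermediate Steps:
(219*4)*(F - 1366) = (219*4)*(-1420 - 1366) = 876*(-2786) = -2440536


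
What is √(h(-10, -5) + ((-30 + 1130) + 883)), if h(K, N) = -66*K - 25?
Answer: √2618 ≈ 51.166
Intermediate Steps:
h(K, N) = -25 - 66*K
√(h(-10, -5) + ((-30 + 1130) + 883)) = √((-25 - 66*(-10)) + ((-30 + 1130) + 883)) = √((-25 + 660) + (1100 + 883)) = √(635 + 1983) = √2618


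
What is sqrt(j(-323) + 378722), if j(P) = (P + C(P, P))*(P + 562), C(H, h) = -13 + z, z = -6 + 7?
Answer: sqrt(298657) ≈ 546.50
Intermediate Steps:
z = 1
C(H, h) = -12 (C(H, h) = -13 + 1 = -12)
j(P) = (-12 + P)*(562 + P) (j(P) = (P - 12)*(P + 562) = (-12 + P)*(562 + P))
sqrt(j(-323) + 378722) = sqrt((-6744 + (-323)**2 + 550*(-323)) + 378722) = sqrt((-6744 + 104329 - 177650) + 378722) = sqrt(-80065 + 378722) = sqrt(298657)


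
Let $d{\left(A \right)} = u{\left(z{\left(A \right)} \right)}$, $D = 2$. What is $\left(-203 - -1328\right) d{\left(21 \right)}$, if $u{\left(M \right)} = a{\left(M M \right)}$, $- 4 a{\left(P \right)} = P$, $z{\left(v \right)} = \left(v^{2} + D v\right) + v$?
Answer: $-71442000$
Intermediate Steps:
$z{\left(v \right)} = v^{2} + 3 v$ ($z{\left(v \right)} = \left(v^{2} + 2 v\right) + v = v^{2} + 3 v$)
$a{\left(P \right)} = - \frac{P}{4}$
$u{\left(M \right)} = - \frac{M^{2}}{4}$ ($u{\left(M \right)} = - \frac{M M}{4} = - \frac{M^{2}}{4}$)
$d{\left(A \right)} = - \frac{A^{2} \left(3 + A\right)^{2}}{4}$ ($d{\left(A \right)} = - \frac{\left(A \left(3 + A\right)\right)^{2}}{4} = - \frac{A^{2} \left(3 + A\right)^{2}}{4}$)
$\left(-203 - -1328\right) d{\left(21 \right)} = \left(-203 - -1328\right) \left(- \frac{21^{2} \left(3 + 21\right)^{2}}{4}\right) = \left(-203 + 1328\right) \left(\left(- \frac{1}{4}\right) 441 \cdot 24^{2}\right) = 1125 \left(\left(- \frac{1}{4}\right) 441 \cdot 576\right) = 1125 \left(-63504\right) = -71442000$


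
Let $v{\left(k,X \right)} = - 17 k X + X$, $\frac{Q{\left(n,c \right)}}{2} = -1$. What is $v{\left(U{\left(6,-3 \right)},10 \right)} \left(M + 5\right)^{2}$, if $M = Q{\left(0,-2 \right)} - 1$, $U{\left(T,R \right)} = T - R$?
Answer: $-6080$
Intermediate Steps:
$Q{\left(n,c \right)} = -2$ ($Q{\left(n,c \right)} = 2 \left(-1\right) = -2$)
$v{\left(k,X \right)} = X - 17 X k$ ($v{\left(k,X \right)} = - 17 X k + X = X - 17 X k$)
$M = -3$ ($M = -2 - 1 = -3$)
$v{\left(U{\left(6,-3 \right)},10 \right)} \left(M + 5\right)^{2} = 10 \left(1 - 17 \left(6 - -3\right)\right) \left(-3 + 5\right)^{2} = 10 \left(1 - 17 \left(6 + 3\right)\right) 2^{2} = 10 \left(1 - 153\right) 4 = 10 \left(-152\right) 4 = \left(-1520\right) 4 = -6080$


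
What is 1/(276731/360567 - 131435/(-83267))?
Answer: 30023332389/70433683822 ≈ 0.42626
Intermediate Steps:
1/(276731/360567 - 131435/(-83267)) = 1/(276731*(1/360567) - 131435*(-1/83267)) = 1/(276731/360567 + 131435/83267) = 1/(70433683822/30023332389) = 30023332389/70433683822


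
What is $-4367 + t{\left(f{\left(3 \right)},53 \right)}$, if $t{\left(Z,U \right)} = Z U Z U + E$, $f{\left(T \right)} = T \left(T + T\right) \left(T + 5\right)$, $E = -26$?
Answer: $58243031$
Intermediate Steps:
$f{\left(T \right)} = 2 T^{2} \left(5 + T\right)$ ($f{\left(T \right)} = T 2 T \left(5 + T\right) = 2 T^{2} \left(5 + T\right)$)
$t{\left(Z,U \right)} = -26 + U^{2} Z^{2}$ ($t{\left(Z,U \right)} = Z U Z U - 26 = U Z Z U - 26 = U Z^{2} U - 26 = U^{2} Z^{2} - 26 = -26 + U^{2} Z^{2}$)
$-4367 + t{\left(f{\left(3 \right)},53 \right)} = -4367 - \left(26 - 53^{2} \left(2 \cdot 3^{2} \left(5 + 3\right)\right)^{2}\right) = -4367 - \left(26 - 2809 \left(2 \cdot 9 \cdot 8\right)^{2}\right) = -4367 - \left(26 - 2809 \cdot 144^{2}\right) = -4367 + \left(-26 + 2809 \cdot 20736\right) = -4367 + \left(-26 + 58247424\right) = -4367 + 58247398 = 58243031$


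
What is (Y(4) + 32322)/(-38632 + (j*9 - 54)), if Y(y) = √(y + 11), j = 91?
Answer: -32322/37867 - √15/37867 ≈ -0.85367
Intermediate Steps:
Y(y) = √(11 + y)
(Y(4) + 32322)/(-38632 + (j*9 - 54)) = (√(11 + 4) + 32322)/(-38632 + (91*9 - 54)) = (√15 + 32322)/(-38632 + (819 - 54)) = (32322 + √15)/(-38632 + 765) = (32322 + √15)/(-37867) = (32322 + √15)*(-1/37867) = -32322/37867 - √15/37867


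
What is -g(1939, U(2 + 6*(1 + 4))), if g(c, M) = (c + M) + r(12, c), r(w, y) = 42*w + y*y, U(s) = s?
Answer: -3762196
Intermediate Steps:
r(w, y) = y**2 + 42*w (r(w, y) = 42*w + y**2 = y**2 + 42*w)
g(c, M) = 504 + M + c + c**2 (g(c, M) = (c + M) + (c**2 + 42*12) = (M + c) + (c**2 + 504) = (M + c) + (504 + c**2) = 504 + M + c + c**2)
-g(1939, U(2 + 6*(1 + 4))) = -(504 + (2 + 6*(1 + 4)) + 1939 + 1939**2) = -(504 + (2 + 6*5) + 1939 + 3759721) = -(504 + (2 + 30) + 1939 + 3759721) = -(504 + 32 + 1939 + 3759721) = -1*3762196 = -3762196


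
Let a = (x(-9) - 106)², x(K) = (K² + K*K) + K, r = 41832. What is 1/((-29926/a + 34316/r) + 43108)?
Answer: 23101722/995575016879 ≈ 2.3204e-5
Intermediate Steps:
x(K) = K + 2*K² (x(K) = (K² + K²) + K = 2*K² + K = K + 2*K²)
a = 2209 (a = (-9*(1 + 2*(-9)) - 106)² = (-9*(1 - 18) - 106)² = (-9*(-17) - 106)² = (153 - 106)² = 47² = 2209)
1/((-29926/a + 34316/r) + 43108) = 1/((-29926/2209 + 34316/41832) + 43108) = 1/((-29926*1/2209 + 34316*(1/41832)) + 43108) = 1/((-29926/2209 + 8579/10458) + 43108) = 1/(-294015097/23101722 + 43108) = 1/(995575016879/23101722) = 23101722/995575016879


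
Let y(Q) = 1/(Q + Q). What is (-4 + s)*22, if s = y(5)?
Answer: -429/5 ≈ -85.800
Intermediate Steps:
y(Q) = 1/(2*Q)
s = 1/10 (s = (1/2)/5 = (1/2)*(1/5) = 1/10 ≈ 0.10000)
(-4 + s)*22 = (-4 + 1/10)*22 = -39/10*22 = -429/5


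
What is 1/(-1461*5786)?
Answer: -1/8453346 ≈ -1.1830e-7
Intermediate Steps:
1/(-1461*5786) = -1/1461*1/5786 = -1/8453346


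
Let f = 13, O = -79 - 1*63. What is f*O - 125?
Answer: -1971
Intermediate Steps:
O = -142 (O = -79 - 63 = -142)
f*O - 125 = 13*(-142) - 125 = -1846 - 125 = -1971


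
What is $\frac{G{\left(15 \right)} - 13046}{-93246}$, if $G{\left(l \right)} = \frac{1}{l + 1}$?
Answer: $\frac{208735}{1491936} \approx 0.13991$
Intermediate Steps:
$G{\left(l \right)} = \frac{1}{1 + l}$
$\frac{G{\left(15 \right)} - 13046}{-93246} = \frac{\frac{1}{1 + 15} - 13046}{-93246} = \left(\frac{1}{16} - 13046\right) \left(- \frac{1}{93246}\right) = \left(- \frac{208735}{16}\right) \left(- \frac{1}{93246}\right) = \frac{208735}{1491936}$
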